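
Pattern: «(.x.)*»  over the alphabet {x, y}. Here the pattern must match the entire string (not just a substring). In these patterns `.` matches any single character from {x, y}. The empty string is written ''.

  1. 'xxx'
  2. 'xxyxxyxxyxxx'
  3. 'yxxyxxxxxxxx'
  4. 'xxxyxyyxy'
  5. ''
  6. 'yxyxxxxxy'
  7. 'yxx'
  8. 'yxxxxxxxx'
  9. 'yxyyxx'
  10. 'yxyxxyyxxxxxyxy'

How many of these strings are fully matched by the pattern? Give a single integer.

10

1 → match
2 → match
3 → match
4 → match
5 → match
6 → match
7 → match
8 → match
9 → match
10 → match
Total matched: 10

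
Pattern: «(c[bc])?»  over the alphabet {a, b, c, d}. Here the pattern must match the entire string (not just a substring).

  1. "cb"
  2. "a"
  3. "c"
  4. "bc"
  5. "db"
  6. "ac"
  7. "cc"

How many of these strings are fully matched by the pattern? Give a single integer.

2

1. "cb" → match
2. "a" → no match
3. "c" → no match
4. "bc" → no match
5. "db" → no match
6. "ac" → no match
7. "cc" → match
Total matched: 2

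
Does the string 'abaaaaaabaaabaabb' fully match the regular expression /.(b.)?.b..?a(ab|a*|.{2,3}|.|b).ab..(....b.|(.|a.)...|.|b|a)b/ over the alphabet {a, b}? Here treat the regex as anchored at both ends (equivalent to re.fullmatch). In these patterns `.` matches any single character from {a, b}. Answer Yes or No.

No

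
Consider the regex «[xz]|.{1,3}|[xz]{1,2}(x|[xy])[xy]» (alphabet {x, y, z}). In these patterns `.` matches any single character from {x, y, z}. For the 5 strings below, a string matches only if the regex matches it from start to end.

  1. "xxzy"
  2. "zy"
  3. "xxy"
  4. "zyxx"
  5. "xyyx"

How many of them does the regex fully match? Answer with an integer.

1. "xxzy" → no match
2. "zy" → match
3. "xxy" → match
4. "zyxx" → no match
5. "xyyx" → no match
Total matched: 2

2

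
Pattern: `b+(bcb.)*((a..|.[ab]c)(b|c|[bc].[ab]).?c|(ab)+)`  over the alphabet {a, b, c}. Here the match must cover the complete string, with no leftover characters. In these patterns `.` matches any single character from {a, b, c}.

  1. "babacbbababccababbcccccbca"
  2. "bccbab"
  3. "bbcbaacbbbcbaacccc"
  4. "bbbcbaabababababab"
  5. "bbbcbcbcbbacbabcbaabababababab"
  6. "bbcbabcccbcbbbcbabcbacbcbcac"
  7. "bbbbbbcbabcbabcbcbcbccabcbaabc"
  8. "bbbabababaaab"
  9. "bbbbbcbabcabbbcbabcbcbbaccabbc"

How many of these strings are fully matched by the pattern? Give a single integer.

1

1 → no match
2 → no match
3 → no match
4 → match
5 → no match
6 → no match
7 → no match
8 → no match
9 → no match
Total matched: 1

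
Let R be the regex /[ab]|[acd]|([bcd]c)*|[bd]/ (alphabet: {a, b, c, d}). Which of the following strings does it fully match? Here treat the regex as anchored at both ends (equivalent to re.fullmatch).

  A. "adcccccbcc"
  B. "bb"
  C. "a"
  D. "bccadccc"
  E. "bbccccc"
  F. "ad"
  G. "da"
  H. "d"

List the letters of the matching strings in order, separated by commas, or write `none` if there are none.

C, H

A. "adcccccbcc" → no match
B. "bb" → no match
C. "a" → match
D. "bccadccc" → no match
E. "bbccccc" → no match
F. "ad" → no match
G. "da" → no match
H. "d" → match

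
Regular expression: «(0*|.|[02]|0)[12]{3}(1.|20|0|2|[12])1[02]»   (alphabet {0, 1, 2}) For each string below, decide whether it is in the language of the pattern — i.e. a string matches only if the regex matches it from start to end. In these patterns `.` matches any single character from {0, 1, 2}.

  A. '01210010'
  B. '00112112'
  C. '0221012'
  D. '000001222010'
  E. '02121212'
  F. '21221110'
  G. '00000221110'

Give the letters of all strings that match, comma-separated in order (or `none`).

B, C, D, E, F, G

A → no match
B → match
C → match
D → match
E → match
F → match
G → match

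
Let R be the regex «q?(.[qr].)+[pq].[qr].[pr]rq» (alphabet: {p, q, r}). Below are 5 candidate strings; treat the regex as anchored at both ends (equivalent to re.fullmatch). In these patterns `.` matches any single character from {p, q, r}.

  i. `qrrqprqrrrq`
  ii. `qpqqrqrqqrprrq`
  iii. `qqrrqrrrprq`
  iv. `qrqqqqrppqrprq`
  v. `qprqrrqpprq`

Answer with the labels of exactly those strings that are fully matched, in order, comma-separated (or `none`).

i, ii, iii, iv

i → match
ii → match
iii → match
iv → match
v → no match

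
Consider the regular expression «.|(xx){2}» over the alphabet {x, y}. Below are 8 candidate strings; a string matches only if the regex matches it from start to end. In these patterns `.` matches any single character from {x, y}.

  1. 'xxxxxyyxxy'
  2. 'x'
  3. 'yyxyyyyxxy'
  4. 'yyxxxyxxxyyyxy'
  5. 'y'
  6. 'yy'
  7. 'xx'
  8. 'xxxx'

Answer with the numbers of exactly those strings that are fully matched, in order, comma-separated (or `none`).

2, 5, 8

1 → no match
2 → match
3 → no match
4 → no match
5 → match
6 → no match
7 → no match
8 → match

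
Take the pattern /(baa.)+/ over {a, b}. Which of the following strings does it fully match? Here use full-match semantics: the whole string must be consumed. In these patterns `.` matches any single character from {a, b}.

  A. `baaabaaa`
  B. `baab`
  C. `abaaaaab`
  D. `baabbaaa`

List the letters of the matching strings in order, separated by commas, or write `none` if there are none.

A → match
B → match
C → no match — must start with `baa`
D → match

A, B, D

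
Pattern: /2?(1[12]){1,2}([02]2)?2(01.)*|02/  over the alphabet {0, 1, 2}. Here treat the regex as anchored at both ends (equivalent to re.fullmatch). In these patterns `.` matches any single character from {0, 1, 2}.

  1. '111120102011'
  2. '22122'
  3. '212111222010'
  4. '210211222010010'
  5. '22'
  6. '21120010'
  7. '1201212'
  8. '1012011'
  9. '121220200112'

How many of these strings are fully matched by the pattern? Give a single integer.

0

1 → no match
2 → no match
3 → no match
4 → no match
5 → no match
6 → no match
7 → no match
8 → no match
9 → no match
Total matched: 0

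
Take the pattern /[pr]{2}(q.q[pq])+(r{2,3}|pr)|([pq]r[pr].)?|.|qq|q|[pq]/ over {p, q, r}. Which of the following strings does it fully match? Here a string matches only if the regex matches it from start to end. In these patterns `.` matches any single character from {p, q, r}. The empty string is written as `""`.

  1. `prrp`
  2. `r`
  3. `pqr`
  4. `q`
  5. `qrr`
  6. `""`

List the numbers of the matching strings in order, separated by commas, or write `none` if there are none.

1 → match
2 → match
3 → no match
4 → match
5 → no match
6 → match

1, 2, 4, 6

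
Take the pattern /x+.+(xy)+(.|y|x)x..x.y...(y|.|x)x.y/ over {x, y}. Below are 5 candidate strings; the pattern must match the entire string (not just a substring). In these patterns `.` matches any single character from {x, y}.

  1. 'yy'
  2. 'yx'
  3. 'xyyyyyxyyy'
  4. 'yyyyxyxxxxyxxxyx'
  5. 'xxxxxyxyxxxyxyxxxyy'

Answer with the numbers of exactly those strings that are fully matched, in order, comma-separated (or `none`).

1. 'yy' → no match — must start with 'x'
2. 'yx' → no match — must start with 'x'
3. 'xyyyyyxyyy' → no match
4 → no match — must start with 'x'
5 → no match

none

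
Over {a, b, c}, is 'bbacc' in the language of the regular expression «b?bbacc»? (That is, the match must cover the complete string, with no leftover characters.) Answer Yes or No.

Yes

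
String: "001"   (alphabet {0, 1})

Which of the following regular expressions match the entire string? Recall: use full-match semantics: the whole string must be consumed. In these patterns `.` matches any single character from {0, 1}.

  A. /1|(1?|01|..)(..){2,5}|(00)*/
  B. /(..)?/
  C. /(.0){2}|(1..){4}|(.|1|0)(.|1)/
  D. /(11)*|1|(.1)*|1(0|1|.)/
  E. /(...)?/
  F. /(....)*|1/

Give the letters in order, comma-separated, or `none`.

E

A → no match
B → no match
C → no match
D → no match
E → match
F → no match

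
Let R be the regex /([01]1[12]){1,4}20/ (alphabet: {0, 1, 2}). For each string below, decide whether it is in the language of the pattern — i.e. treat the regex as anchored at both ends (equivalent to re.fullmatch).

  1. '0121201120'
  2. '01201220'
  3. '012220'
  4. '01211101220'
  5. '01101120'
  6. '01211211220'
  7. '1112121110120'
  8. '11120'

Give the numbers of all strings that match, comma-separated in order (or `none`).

1 → no match
2 → match
3 → no match
4 → match
5 → match
6 → match
7 → no match
8 → match

2, 4, 5, 6, 8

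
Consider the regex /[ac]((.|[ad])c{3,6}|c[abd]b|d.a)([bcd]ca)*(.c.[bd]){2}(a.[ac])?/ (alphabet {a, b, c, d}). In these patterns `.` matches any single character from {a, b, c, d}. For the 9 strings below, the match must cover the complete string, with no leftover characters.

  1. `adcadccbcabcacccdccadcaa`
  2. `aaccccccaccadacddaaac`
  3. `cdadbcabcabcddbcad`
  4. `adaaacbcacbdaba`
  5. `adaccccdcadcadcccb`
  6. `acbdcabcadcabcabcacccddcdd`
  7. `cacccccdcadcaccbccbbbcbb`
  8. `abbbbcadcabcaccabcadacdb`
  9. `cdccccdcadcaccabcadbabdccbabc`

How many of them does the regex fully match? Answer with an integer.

1 → no match
2 → no match
3 → no match
4 → no match
5 → no match
6 → no match
7 → no match
8 → no match
9 → no match
Total matched: 0

0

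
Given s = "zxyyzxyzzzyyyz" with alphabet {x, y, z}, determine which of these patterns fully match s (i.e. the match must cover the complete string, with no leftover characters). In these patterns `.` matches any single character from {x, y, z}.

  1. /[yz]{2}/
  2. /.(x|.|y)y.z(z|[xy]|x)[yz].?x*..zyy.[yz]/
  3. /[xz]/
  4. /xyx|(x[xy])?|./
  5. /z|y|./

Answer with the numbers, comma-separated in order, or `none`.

1 → no match
2 → match
3 → no match
4 → no match
5 → no match

2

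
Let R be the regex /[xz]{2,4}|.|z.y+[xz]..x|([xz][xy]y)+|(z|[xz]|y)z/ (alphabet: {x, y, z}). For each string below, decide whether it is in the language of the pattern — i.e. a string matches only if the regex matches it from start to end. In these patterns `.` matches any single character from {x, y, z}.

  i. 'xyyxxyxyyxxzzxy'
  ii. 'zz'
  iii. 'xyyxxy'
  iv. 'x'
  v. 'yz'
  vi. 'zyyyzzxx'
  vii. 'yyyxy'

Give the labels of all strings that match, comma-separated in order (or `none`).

i → no match
ii → match
iii → match
iv → match
v → match
vi → match
vii → no match

ii, iii, iv, v, vi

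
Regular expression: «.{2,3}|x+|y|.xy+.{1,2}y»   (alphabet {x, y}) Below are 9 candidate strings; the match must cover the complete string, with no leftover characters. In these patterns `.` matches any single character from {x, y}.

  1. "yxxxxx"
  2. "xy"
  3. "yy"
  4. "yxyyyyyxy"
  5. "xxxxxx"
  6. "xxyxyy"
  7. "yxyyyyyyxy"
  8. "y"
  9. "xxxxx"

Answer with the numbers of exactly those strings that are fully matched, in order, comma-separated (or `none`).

1 → no match
2 → match
3 → match
4 → match
5 → match
6 → match
7 → match
8 → match
9 → match

2, 3, 4, 5, 6, 7, 8, 9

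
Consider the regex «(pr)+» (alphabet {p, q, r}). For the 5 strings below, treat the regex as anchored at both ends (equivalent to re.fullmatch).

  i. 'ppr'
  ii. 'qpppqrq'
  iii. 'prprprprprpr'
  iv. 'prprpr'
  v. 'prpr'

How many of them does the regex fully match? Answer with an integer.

3

i → no match — must start with 'pr'
ii → no match — must start with 'pr'
iii → match
iv → match
v → match
Total matched: 3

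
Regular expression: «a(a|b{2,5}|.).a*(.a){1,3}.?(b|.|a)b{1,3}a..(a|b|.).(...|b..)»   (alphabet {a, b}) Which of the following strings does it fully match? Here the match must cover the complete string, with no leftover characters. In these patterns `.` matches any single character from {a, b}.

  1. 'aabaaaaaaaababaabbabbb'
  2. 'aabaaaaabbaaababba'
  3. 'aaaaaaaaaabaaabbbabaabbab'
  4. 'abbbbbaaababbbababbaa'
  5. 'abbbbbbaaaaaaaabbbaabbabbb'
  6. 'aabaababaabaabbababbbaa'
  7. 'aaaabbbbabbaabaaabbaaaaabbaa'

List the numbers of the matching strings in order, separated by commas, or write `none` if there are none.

1, 2, 3, 5

1 → match
2 → match
3 → match
4 → no match
5 → match
6 → no match
7 → no match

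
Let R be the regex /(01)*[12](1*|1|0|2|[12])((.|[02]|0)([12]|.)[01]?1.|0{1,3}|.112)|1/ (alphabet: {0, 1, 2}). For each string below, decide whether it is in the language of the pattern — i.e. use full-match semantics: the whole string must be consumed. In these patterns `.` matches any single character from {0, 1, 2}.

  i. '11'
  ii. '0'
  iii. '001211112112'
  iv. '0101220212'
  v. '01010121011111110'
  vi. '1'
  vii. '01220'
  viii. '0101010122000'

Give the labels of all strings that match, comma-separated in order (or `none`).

i. '11' → no match
ii. '0' → no match
iii. '001211112112' → no match
iv. '0101220212' → match
v → no match
vi. '1' → match
vii. '01220' → match
viii → match

iv, vi, vii, viii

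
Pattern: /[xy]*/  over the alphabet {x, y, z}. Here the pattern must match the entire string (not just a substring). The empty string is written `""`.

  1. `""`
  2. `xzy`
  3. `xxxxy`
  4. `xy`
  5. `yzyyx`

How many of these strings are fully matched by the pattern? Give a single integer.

3

1 → match
2 → no match
3 → match
4 → match
5 → no match
Total matched: 3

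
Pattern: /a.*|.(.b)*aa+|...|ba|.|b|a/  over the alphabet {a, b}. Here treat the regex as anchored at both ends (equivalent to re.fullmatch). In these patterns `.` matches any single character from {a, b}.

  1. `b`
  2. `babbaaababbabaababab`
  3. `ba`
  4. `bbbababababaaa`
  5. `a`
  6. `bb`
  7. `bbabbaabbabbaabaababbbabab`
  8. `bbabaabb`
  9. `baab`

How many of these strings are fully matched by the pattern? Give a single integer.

4

1 → match
2 → no match
3 → match
4 → match
5 → match
6 → no match
7 → no match
8 → no match
9 → no match
Total matched: 4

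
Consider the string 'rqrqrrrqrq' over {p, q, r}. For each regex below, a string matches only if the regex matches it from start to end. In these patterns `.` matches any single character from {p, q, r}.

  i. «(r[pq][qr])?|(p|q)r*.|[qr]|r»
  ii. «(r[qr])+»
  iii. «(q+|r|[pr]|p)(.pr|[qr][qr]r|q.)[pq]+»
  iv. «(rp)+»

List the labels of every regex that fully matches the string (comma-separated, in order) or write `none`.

i → no match
ii → match
iii → no match
iv → no match — must start with 'rp'

ii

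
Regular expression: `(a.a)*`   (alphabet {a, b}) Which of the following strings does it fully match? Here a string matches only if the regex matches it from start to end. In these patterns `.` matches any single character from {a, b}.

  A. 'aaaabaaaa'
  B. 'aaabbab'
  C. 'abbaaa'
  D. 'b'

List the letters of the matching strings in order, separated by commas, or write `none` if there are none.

A

A → match
B → no match
C → no match
D → no match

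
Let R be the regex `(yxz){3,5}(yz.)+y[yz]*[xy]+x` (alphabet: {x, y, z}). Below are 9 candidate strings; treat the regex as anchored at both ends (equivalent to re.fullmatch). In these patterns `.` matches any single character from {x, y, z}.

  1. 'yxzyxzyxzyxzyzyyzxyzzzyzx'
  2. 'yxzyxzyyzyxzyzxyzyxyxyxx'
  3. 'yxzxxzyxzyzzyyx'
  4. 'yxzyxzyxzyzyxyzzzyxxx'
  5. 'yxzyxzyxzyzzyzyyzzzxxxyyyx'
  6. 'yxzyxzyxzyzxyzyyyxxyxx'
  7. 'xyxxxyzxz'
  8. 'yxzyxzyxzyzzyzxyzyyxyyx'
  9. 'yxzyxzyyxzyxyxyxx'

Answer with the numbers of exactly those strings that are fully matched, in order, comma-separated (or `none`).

1 → no match
2 → no match
3 → no match
4 → no match
5 → match
6 → match
7 → no match — must start with 'yxz'
8 → match
9 → no match

5, 6, 8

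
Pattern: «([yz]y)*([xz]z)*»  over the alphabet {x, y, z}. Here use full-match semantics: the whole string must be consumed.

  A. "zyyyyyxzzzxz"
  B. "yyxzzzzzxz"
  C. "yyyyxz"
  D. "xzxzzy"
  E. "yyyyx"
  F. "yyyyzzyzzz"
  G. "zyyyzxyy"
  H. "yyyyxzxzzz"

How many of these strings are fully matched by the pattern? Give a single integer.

4

A. "zyyyyyxzzzxz" → match
B. "yyxzzzzzxz" → match
C. "yyyyxz" → match
D. "xzxzzy" → no match
E. "yyyyx" → no match
F. "yyyyzzyzzz" → no match
G. "zyyyzxyy" → no match
H. "yyyyxzxzzz" → match
Total matched: 4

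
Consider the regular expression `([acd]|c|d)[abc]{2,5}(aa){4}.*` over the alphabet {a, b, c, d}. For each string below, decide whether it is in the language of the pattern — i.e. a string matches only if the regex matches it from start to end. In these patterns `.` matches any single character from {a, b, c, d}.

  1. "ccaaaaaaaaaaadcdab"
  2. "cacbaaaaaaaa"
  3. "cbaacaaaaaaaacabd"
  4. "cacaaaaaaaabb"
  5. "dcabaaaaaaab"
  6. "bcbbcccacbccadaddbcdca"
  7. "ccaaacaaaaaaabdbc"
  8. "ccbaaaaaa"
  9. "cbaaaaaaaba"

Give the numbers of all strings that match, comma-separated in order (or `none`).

1, 2, 3, 4

1 → match
2 → match
3 → match
4 → match
5 → no match
6 → no match
7 → no match
8 → no match
9 → no match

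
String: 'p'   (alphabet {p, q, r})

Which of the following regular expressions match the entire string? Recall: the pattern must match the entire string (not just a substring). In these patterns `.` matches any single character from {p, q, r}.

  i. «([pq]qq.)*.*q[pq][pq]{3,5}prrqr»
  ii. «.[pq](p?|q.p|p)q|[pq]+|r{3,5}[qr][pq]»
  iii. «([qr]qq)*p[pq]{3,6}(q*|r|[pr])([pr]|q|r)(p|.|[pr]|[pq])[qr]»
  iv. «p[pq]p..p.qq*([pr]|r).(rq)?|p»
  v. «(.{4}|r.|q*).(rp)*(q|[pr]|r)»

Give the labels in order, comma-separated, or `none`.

i → no match — must end with 'prrqr'
ii → match
iii → no match
iv → match
v → no match

ii, iv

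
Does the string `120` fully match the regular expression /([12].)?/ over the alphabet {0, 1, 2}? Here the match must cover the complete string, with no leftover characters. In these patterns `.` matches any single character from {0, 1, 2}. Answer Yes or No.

No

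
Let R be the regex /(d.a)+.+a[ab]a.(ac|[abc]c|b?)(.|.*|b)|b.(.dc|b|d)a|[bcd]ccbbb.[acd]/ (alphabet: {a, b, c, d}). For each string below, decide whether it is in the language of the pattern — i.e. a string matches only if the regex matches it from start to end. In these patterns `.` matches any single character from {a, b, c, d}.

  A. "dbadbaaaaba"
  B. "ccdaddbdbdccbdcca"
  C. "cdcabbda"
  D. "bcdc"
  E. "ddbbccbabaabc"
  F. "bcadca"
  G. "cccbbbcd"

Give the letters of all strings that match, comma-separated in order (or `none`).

A. "dbadbaaaaba" → match
B → no match
C. "cdcabbda" → no match
D. "bcdc" → no match
E → no match
F. "bcadca" → match
G. "cccbbbcd" → match

A, F, G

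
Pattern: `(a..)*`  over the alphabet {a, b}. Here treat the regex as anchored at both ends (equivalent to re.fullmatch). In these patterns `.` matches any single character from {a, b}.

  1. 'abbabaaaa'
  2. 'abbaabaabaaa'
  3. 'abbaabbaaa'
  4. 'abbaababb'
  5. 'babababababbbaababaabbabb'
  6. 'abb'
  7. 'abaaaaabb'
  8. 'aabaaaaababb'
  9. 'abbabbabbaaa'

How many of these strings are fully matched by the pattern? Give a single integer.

7

1. 'abbabaaaa' → match
2. 'abbaabaabaaa' → match
3. 'abbaabbaaa' → no match
4. 'abbaababb' → match
5 → no match
6. 'abb' → match
7. 'abaaaaabb' → match
8. 'aabaaaaababb' → match
9. 'abbabbabbaaa' → match
Total matched: 7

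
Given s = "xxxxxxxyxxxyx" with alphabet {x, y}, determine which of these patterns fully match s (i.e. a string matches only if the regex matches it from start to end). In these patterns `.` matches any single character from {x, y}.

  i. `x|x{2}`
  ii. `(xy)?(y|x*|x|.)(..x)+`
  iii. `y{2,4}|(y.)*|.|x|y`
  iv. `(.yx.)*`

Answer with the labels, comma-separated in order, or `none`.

ii

i → no match
ii → match
iii → no match
iv → no match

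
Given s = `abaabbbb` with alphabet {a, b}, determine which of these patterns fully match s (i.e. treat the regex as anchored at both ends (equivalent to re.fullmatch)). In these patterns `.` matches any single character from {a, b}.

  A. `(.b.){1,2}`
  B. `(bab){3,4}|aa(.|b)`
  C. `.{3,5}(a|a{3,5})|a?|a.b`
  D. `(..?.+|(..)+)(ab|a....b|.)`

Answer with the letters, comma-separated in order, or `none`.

D

A → no match
B → no match
C → no match
D → match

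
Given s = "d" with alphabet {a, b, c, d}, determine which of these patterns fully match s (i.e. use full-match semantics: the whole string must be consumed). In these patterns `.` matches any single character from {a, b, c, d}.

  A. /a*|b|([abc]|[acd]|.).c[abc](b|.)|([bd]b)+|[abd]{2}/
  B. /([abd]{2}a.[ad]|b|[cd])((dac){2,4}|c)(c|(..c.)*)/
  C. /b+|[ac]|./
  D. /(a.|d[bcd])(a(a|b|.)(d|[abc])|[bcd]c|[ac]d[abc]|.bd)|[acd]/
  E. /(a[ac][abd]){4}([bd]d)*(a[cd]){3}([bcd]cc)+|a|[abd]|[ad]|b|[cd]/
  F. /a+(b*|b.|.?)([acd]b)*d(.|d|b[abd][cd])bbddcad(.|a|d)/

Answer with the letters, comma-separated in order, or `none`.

C, D, E

A → no match
B → no match
C → match
D → match
E → match
F → no match — must start with "a"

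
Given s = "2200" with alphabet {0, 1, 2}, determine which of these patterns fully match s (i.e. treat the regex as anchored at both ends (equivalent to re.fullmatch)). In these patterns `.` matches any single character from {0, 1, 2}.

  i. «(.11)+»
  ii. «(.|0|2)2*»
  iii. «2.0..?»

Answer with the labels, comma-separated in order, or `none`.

iii

i → no match — must end with "11"
ii → no match
iii → match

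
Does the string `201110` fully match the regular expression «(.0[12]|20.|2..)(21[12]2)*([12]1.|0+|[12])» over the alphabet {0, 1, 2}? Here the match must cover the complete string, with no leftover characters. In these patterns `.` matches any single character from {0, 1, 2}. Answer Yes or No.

Yes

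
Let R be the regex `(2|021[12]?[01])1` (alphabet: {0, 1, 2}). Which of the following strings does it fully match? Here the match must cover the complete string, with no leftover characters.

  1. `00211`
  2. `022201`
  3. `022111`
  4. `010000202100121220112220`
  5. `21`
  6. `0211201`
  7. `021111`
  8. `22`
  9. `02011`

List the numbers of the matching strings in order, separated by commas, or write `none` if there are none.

5, 7

1 → no match
2 → no match
3 → no match
4 → no match — must end with `1`
5 → match
6 → no match
7 → match
8 → no match — must end with `1`
9 → no match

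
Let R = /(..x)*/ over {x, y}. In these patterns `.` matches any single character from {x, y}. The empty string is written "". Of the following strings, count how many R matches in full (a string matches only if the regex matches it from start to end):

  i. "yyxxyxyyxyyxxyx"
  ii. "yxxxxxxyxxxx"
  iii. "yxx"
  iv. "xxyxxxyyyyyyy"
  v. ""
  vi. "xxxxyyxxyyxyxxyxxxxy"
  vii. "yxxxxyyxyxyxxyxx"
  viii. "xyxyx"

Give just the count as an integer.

4

i → match
ii → match
iii → match
iv → no match
v → match
vi → no match
vii → no match
viii → no match
Total matched: 4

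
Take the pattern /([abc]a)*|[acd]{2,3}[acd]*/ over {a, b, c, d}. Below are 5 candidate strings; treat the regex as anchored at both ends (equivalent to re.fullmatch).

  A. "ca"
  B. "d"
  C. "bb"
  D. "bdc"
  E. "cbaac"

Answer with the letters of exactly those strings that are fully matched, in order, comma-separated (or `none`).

A

A → match
B → no match
C → no match
D → no match
E → no match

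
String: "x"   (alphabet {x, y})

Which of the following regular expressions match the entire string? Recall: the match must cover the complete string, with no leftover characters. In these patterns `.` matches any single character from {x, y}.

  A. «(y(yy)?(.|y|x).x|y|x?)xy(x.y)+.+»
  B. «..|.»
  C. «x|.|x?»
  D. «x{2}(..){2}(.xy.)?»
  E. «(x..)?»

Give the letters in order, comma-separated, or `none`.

B, C

A → no match
B → match
C → match
D → no match
E → no match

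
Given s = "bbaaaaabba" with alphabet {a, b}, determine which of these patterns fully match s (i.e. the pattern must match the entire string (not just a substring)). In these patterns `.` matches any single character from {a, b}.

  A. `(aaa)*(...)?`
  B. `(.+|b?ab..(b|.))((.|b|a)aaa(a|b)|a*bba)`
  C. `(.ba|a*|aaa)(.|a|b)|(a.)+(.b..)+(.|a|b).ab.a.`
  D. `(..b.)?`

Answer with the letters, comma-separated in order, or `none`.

B

A → no match
B → match
C → no match
D → no match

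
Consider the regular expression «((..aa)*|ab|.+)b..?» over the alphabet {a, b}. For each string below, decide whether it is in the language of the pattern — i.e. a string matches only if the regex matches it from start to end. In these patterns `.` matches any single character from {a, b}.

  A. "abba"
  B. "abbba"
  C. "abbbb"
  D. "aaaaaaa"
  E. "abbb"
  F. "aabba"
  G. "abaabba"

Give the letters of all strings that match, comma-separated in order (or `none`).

A → match
B → match
C → match
D → no match
E → match
F → match
G → match

A, B, C, E, F, G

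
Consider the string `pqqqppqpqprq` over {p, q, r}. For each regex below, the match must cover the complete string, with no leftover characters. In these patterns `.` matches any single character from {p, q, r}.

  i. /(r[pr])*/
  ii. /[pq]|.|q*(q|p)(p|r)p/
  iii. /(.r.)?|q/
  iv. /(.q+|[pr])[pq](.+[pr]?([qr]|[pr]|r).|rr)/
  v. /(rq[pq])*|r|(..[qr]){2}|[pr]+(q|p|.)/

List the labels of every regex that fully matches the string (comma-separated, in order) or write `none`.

i → no match
ii → no match
iii → no match
iv → match
v → no match

iv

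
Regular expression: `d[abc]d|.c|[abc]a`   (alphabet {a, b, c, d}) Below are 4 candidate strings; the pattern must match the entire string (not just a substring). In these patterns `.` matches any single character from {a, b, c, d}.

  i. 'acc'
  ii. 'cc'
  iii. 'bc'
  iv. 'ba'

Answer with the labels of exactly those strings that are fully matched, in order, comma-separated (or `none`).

ii, iii, iv

i → no match
ii → match
iii → match
iv → match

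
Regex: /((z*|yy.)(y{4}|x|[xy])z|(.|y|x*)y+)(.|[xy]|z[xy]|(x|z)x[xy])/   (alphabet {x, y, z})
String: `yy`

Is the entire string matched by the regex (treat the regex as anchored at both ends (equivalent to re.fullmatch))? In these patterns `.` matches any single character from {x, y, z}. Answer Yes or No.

Yes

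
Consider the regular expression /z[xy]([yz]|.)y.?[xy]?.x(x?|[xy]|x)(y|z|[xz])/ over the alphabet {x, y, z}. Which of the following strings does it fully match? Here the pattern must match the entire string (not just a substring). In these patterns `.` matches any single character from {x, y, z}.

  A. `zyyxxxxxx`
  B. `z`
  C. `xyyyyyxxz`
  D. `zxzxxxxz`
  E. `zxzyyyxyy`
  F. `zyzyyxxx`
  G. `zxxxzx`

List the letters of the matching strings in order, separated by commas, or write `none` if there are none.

E, F

A. `zyyxxxxxx` → no match
B. `z` → no match
C. `xyyyyyxxz` → no match — must start with `z`
D. `zxzxxxxz` → no match
E. `zxzyyyxyy` → match
F. `zyzyyxxx` → match
G. `zxxxzx` → no match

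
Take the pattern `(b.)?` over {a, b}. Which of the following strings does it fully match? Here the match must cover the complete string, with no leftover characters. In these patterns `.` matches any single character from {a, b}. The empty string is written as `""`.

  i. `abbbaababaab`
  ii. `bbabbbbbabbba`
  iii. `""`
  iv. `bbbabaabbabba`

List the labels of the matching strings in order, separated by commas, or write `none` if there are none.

iii

i → no match
ii → no match
iii → match
iv → no match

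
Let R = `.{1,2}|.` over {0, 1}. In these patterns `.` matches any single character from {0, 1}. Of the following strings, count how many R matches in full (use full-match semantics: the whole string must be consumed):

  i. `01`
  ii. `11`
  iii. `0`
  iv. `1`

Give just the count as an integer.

4

i. `01` → match
ii. `11` → match
iii. `0` → match
iv. `1` → match
Total matched: 4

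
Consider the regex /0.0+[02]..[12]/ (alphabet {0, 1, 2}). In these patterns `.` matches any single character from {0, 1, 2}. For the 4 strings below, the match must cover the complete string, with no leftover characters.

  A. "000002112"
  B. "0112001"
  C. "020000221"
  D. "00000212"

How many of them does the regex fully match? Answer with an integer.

3

A → match
B → no match
C → match
D → match
Total matched: 3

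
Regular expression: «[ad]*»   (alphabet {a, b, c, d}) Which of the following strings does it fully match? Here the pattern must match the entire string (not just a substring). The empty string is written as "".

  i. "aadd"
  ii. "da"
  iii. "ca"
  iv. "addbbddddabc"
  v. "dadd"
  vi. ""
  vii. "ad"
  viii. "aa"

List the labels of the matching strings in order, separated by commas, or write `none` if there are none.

i, ii, v, vi, vii, viii

i → match
ii → match
iii → no match
iv → no match
v → match
vi → match
vii → match
viii → match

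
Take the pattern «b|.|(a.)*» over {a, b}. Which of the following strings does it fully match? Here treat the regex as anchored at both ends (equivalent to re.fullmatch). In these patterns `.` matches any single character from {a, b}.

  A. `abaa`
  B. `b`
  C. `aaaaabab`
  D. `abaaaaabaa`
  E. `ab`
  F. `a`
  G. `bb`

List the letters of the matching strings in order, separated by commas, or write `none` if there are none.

A → match
B → match
C → match
D → match
E → match
F → match
G → no match

A, B, C, D, E, F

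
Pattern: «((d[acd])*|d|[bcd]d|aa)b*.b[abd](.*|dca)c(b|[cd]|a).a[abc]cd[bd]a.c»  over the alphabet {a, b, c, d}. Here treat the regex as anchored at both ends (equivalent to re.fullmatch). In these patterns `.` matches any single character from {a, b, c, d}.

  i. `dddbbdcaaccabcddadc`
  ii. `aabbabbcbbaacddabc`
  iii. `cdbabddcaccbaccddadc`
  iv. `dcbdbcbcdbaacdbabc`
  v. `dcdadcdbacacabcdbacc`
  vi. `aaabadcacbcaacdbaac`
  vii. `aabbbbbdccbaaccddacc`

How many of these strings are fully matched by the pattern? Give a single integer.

6

i → no match
ii → match
iii → match
iv → match
v → match
vi → match
vii → match
Total matched: 6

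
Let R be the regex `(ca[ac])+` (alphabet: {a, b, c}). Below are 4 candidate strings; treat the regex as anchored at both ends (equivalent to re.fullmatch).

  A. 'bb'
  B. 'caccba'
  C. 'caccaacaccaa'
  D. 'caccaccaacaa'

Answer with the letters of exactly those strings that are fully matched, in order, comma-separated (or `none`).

C, D

A → no match — must start with 'ca'
B → no match
C → match
D → match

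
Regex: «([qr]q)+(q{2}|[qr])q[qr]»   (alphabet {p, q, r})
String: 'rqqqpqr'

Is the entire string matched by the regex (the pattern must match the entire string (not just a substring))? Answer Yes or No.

No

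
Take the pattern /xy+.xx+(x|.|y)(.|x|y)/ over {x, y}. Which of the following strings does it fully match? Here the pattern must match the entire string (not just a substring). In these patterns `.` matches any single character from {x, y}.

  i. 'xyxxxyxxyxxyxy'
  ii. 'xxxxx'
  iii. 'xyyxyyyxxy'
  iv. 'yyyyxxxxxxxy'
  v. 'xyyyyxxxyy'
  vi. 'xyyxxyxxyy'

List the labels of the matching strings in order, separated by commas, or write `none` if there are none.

v

i → no match
ii → no match — must start with 'xy'
iii → no match
iv → no match — must start with 'xy'
v → match
vi → no match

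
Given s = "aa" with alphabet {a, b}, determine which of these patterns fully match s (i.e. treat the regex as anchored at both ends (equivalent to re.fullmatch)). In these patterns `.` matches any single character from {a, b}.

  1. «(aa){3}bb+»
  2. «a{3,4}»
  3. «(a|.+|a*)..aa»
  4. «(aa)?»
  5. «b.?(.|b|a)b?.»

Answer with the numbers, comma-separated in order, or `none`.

4

1 → no match — must end with "b"
2 → no match
3 → no match
4 → match
5 → no match — must start with "b"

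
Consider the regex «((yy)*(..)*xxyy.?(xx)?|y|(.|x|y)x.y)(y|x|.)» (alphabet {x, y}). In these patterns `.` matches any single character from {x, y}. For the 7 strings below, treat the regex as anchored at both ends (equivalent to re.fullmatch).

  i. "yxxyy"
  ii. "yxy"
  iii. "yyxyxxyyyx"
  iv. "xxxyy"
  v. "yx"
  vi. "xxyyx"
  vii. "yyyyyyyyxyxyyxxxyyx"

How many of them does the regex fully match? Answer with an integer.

6

i → match
ii → no match
iii → match
iv → match
v → match
vi → match
vii → match
Total matched: 6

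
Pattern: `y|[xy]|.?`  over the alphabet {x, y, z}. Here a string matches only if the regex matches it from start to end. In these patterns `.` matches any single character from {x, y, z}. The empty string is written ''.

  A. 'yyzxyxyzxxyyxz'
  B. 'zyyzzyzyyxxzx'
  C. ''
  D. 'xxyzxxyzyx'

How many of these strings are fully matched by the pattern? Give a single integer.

A → no match
B → no match
C. '' → match
D. 'xxyzxxyzyx' → no match
Total matched: 1

1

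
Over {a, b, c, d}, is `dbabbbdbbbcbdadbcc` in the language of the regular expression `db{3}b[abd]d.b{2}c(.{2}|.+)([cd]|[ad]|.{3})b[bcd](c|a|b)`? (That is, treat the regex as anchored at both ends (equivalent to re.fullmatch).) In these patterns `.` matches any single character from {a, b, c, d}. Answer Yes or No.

No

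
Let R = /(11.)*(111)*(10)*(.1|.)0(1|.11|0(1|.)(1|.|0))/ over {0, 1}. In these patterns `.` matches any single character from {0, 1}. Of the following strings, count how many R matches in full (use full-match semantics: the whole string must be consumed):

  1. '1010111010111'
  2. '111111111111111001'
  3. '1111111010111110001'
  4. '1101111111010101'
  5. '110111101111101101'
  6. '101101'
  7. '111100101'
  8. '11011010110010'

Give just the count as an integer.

5

1 → no match
2 → match
3 → no match
4 → match
5 → no match
6 → match
7 → match
8 → match
Total matched: 5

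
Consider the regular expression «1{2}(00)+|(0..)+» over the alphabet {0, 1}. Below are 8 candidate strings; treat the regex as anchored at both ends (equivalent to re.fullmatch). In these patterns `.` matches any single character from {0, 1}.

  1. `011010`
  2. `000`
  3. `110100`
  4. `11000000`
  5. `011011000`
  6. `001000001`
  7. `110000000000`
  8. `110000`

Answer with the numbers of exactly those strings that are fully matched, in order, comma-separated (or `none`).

1 → match
2 → match
3 → no match
4 → match
5 → match
6 → match
7 → match
8 → match

1, 2, 4, 5, 6, 7, 8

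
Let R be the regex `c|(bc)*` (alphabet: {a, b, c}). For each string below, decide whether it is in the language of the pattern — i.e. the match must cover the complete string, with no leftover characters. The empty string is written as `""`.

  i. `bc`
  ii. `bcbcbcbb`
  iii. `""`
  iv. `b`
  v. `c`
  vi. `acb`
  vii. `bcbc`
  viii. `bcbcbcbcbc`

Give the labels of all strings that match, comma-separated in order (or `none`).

i, iii, v, vii, viii

i. `bc` → match
ii. `bcbcbcbb` → no match
iii. `""` → match
iv. `b` → no match
v. `c` → match
vi. `acb` → no match
vii. `bcbc` → match
viii. `bcbcbcbcbc` → match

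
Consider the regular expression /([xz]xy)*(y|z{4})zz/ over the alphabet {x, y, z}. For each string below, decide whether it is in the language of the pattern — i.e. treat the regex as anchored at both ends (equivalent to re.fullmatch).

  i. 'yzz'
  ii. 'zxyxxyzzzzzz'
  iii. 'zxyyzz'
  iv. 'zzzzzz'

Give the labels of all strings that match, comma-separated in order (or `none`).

i, ii, iii, iv

i. 'yzz' → match
ii. 'zxyxxyzzzzzz' → match
iii. 'zxyyzz' → match
iv. 'zzzzzz' → match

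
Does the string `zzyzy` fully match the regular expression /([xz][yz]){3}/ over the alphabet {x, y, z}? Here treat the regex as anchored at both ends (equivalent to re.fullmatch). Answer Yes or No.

No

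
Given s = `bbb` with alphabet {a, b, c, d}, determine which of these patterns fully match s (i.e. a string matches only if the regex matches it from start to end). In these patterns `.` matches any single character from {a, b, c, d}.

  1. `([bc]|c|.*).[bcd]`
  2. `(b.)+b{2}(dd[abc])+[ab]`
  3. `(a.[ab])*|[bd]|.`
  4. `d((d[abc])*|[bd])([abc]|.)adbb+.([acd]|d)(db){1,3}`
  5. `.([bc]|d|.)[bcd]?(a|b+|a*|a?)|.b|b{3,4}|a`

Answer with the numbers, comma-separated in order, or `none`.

1 → match
2 → no match
3 → no match
4 → no match — must start with `d`
5 → match

1, 5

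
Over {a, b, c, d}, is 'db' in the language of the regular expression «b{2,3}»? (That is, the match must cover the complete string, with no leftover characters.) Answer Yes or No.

Every match must start with 'b', but 'db' does not.

No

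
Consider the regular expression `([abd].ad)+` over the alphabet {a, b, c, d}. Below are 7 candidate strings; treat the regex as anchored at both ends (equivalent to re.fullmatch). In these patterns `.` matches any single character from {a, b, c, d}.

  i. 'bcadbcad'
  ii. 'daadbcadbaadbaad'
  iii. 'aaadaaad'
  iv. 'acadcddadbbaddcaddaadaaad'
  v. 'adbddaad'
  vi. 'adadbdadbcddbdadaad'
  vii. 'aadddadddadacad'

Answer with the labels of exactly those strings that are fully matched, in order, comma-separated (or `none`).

i, ii, iii

i → match
ii → match
iii → match
iv → no match
v → no match
vi → no match
vii → no match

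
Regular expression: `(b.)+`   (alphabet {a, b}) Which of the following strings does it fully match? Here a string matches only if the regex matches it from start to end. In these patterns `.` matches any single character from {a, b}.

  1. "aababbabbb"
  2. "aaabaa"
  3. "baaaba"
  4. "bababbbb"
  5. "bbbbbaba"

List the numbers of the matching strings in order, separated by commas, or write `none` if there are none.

1. "aababbabbb" → no match — must start with "b"
2. "aaabaa" → no match — must start with "b"
3. "baaaba" → no match
4. "bababbbb" → match
5. "bbbbbaba" → match

4, 5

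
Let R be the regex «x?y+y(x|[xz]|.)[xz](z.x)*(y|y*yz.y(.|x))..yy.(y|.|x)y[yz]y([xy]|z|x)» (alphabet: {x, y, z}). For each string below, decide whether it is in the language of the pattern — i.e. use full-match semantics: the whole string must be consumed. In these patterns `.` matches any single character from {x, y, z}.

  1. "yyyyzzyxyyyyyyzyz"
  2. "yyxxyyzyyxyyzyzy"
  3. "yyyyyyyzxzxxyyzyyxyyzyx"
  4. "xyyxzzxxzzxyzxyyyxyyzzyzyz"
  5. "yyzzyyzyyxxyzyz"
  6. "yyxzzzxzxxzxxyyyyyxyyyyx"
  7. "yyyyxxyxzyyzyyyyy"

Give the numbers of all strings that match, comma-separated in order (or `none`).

1, 3, 4, 5, 6, 7

1 → match
2 → no match
3 → match
4 → match
5 → match
6 → match
7 → match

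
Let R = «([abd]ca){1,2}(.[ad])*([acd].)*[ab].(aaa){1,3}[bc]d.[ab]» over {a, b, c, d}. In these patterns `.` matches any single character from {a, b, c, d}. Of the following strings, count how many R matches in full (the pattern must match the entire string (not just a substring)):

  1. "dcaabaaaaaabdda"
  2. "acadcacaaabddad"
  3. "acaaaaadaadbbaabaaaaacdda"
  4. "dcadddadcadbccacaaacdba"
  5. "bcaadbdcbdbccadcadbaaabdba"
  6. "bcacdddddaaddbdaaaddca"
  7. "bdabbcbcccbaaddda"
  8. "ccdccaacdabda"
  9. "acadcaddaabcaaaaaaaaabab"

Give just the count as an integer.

1 → match
2 → no match
3 → no match
4 → no match
5 → no match
6 → no match
7 → no match
8 → no match
9 → no match
Total matched: 1

1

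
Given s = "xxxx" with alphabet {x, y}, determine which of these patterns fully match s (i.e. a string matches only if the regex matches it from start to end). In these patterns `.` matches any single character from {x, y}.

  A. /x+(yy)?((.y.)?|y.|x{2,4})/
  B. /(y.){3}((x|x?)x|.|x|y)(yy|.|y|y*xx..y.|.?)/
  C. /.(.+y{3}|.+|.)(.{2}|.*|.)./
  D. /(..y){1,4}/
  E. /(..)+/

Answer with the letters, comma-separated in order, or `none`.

A, C, E

A → match
B → no match — must start with "y"
C → match
D → no match — must end with "y"
E → match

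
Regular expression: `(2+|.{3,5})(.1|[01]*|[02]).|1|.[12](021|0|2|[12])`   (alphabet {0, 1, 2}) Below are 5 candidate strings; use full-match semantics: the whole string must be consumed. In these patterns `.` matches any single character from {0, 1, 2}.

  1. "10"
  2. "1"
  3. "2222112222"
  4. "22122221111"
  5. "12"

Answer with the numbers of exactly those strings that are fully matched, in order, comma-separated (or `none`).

1 → no match
2 → match
3 → no match
4 → no match
5 → no match

2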